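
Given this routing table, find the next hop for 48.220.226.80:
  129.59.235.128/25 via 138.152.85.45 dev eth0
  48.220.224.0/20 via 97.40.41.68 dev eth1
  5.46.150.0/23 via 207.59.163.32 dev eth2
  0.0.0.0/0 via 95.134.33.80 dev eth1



Longest prefix match for 48.220.226.80:
  /25 129.59.235.128: no
  /20 48.220.224.0: MATCH
  /23 5.46.150.0: no
  /0 0.0.0.0: MATCH
Selected: next-hop 97.40.41.68 via eth1 (matched /20)


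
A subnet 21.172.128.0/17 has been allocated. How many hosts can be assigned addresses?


Host bits = 32 - 17 = 15
Total addresses = 2^15 = 32768
Usable = total - 2 (network and broadcast)
Usable hosts: 32766


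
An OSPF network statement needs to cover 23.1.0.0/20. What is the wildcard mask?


Subnet mask: 255.255.240.0
Wildcard = 255.255.255.255 - subnet mask
255 - 255 = 0
255 - 255 = 0
255 - 240 = 15
255 - 0 = 255
Wildcard: 0.0.15.255


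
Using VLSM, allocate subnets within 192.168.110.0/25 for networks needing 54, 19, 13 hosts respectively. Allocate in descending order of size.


54 hosts -> /26 (62 usable): 192.168.110.0/26
19 hosts -> /27 (30 usable): 192.168.110.64/27
13 hosts -> /28 (14 usable): 192.168.110.96/28
Allocation: 192.168.110.0/26 (54 hosts, 62 usable); 192.168.110.64/27 (19 hosts, 30 usable); 192.168.110.96/28 (13 hosts, 14 usable)


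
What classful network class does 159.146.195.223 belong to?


First octet: 159
Binary: 10011111
10xxxxxx -> Class B (128-191)
Class B, default mask 255.255.0.0 (/16)


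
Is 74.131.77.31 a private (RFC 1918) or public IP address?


RFC 1918 private ranges:
  10.0.0.0/8 (10.0.0.0 - 10.255.255.255)
  172.16.0.0/12 (172.16.0.0 - 172.31.255.255)
  192.168.0.0/16 (192.168.0.0 - 192.168.255.255)
Public (not in any RFC 1918 range)


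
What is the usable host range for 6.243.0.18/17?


Network: 6.243.0.0
Broadcast: 6.243.127.255
First usable = network + 1
Last usable = broadcast - 1
Range: 6.243.0.1 to 6.243.127.254


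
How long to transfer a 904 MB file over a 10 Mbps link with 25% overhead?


Effective throughput = 10 * (1 - 25/100) = 7.5 Mbps
File size in Mb = 904 * 8 = 7232 Mb
Time = 7232 / 7.5
Time = 964.2667 seconds


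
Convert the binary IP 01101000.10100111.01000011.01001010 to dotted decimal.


01101000 = 104
10100111 = 167
01000011 = 67
01001010 = 74
IP: 104.167.67.74


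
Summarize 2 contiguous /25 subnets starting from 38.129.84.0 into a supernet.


Original prefix: /25
Number of subnets: 2 = 2^1
New prefix = 25 - 1 = 24
Supernet: 38.129.84.0/24


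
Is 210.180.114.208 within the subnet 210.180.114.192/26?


Subnet network: 210.180.114.192
Test IP AND mask: 210.180.114.192
Yes, 210.180.114.208 is in 210.180.114.192/26


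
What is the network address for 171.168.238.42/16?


IP:   10101011.10101000.11101110.00101010
Mask: 11111111.11111111.00000000.00000000
AND operation:
Net:  10101011.10101000.00000000.00000000
Network: 171.168.0.0/16


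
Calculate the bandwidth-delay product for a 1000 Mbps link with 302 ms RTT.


BDP = bandwidth * RTT
= 1000 Mbps * 302 ms
= 1000 * 1e6 * 302 / 1000 bits
= 302000000 bits
= 37750000 bytes
= 36865.2344 KB
BDP = 302000000 bits (37750000 bytes)


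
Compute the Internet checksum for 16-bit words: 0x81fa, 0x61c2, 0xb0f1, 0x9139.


Sum all words (with carry folding):
+ 0x81fa = 0x81fa
+ 0x61c2 = 0xe3bc
+ 0xb0f1 = 0x94ae
+ 0x9139 = 0x25e8
One's complement: ~0x25e8
Checksum = 0xda17


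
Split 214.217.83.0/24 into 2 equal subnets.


New prefix = 24 + 1 = 25
Each subnet has 128 addresses
  214.217.83.0/25
  214.217.83.128/25
Subnets: 214.217.83.0/25, 214.217.83.128/25


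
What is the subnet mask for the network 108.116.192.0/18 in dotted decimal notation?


/18 means 18 network bits, 14 host bits
Binary: 11111111111111111100000000000000
Mask: 255.255.192.0


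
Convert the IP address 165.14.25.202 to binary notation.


165 = 10100101
14 = 00001110
25 = 00011001
202 = 11001010
Binary: 10100101.00001110.00011001.11001010


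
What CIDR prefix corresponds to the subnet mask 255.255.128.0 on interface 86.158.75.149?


Binary: 11111111.11111111.10000000.00000000
Count leading 1s
Prefix: /17


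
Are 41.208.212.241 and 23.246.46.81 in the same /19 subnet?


Mask: 255.255.224.0
41.208.212.241 AND mask = 41.208.192.0
23.246.46.81 AND mask = 23.246.32.0
No, different subnets (41.208.192.0 vs 23.246.32.0)


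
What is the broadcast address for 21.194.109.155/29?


Network: 21.194.109.152/29
Host bits = 3
Set all host bits to 1:
Broadcast: 21.194.109.159


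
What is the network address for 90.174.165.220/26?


IP:   01011010.10101110.10100101.11011100
Mask: 11111111.11111111.11111111.11000000
AND operation:
Net:  01011010.10101110.10100101.11000000
Network: 90.174.165.192/26


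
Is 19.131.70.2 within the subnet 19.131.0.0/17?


Subnet network: 19.131.0.0
Test IP AND mask: 19.131.0.0
Yes, 19.131.70.2 is in 19.131.0.0/17


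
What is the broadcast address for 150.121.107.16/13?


Network: 150.120.0.0/13
Host bits = 19
Set all host bits to 1:
Broadcast: 150.127.255.255


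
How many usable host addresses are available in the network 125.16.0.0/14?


Host bits = 32 - 14 = 18
Total addresses = 2^18 = 262144
Usable = total - 2 (network and broadcast)
Usable hosts: 262142


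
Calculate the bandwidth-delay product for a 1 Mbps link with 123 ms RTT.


BDP = bandwidth * RTT
= 1 Mbps * 123 ms
= 1 * 1e6 * 123 / 1000 bits
= 123000 bits
= 15375 bytes
= 15.0146 KB
BDP = 123000 bits (15375 bytes)


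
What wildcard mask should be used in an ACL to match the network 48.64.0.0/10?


Subnet mask: 255.192.0.0
Wildcard = 255.255.255.255 - subnet mask
255 - 255 = 0
255 - 192 = 63
255 - 0 = 255
255 - 0 = 255
Wildcard: 0.63.255.255


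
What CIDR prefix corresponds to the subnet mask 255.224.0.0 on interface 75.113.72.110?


Binary: 11111111.11100000.00000000.00000000
Count leading 1s
Prefix: /11


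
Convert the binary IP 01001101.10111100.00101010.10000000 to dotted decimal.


01001101 = 77
10111100 = 188
00101010 = 42
10000000 = 128
IP: 77.188.42.128


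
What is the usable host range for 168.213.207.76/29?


Network: 168.213.207.72
Broadcast: 168.213.207.79
First usable = network + 1
Last usable = broadcast - 1
Range: 168.213.207.73 to 168.213.207.78


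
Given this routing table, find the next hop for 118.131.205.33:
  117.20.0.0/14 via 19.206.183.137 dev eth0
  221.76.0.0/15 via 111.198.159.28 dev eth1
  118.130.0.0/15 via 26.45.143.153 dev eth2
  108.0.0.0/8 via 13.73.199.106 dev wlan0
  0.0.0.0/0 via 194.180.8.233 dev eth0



Longest prefix match for 118.131.205.33:
  /14 117.20.0.0: no
  /15 221.76.0.0: no
  /15 118.130.0.0: MATCH
  /8 108.0.0.0: no
  /0 0.0.0.0: MATCH
Selected: next-hop 26.45.143.153 via eth2 (matched /15)


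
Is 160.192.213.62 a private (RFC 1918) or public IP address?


RFC 1918 private ranges:
  10.0.0.0/8 (10.0.0.0 - 10.255.255.255)
  172.16.0.0/12 (172.16.0.0 - 172.31.255.255)
  192.168.0.0/16 (192.168.0.0 - 192.168.255.255)
Public (not in any RFC 1918 range)


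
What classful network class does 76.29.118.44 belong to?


First octet: 76
Binary: 01001100
0xxxxxxx -> Class A (1-126)
Class A, default mask 255.0.0.0 (/8)


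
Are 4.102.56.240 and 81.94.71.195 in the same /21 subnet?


Mask: 255.255.248.0
4.102.56.240 AND mask = 4.102.56.0
81.94.71.195 AND mask = 81.94.64.0
No, different subnets (4.102.56.0 vs 81.94.64.0)


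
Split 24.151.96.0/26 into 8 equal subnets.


New prefix = 26 + 3 = 29
Each subnet has 8 addresses
  24.151.96.0/29
  24.151.96.8/29
  24.151.96.16/29
  24.151.96.24/29
  24.151.96.32/29
  24.151.96.40/29
  24.151.96.48/29
  24.151.96.56/29
Subnets: 24.151.96.0/29, 24.151.96.8/29, 24.151.96.16/29, 24.151.96.24/29, 24.151.96.32/29, 24.151.96.40/29, 24.151.96.48/29, 24.151.96.56/29


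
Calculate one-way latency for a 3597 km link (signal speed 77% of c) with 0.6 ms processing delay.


Speed = 0.77 * 3e5 km/s = 231000 km/s
Propagation delay = 3597 / 231000 = 0.0156 s = 15.5714 ms
Processing delay = 0.6 ms
Total one-way latency = 16.1714 ms


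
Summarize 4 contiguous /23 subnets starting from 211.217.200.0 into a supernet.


Original prefix: /23
Number of subnets: 4 = 2^2
New prefix = 23 - 2 = 21
Supernet: 211.217.200.0/21


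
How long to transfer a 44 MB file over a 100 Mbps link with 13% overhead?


Effective throughput = 100 * (1 - 13/100) = 87 Mbps
File size in Mb = 44 * 8 = 352 Mb
Time = 352 / 87
Time = 4.046 seconds


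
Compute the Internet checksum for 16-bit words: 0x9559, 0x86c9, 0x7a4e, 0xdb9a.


Sum all words (with carry folding):
+ 0x9559 = 0x9559
+ 0x86c9 = 0x1c23
+ 0x7a4e = 0x9671
+ 0xdb9a = 0x720c
One's complement: ~0x720c
Checksum = 0x8df3


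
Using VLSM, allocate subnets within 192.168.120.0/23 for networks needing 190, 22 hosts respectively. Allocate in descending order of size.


190 hosts -> /24 (254 usable): 192.168.120.0/24
22 hosts -> /27 (30 usable): 192.168.121.0/27
Allocation: 192.168.120.0/24 (190 hosts, 254 usable); 192.168.121.0/27 (22 hosts, 30 usable)


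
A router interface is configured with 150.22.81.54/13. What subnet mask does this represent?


/13 means 13 network bits, 19 host bits
Binary: 11111111111110000000000000000000
Mask: 255.248.0.0


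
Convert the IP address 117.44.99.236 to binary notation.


117 = 01110101
44 = 00101100
99 = 01100011
236 = 11101100
Binary: 01110101.00101100.01100011.11101100


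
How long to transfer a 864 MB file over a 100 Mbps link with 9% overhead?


Effective throughput = 100 * (1 - 9/100) = 91 Mbps
File size in Mb = 864 * 8 = 6912 Mb
Time = 6912 / 91
Time = 75.956 seconds


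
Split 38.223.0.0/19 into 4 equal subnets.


New prefix = 19 + 2 = 21
Each subnet has 2048 addresses
  38.223.0.0/21
  38.223.8.0/21
  38.223.16.0/21
  38.223.24.0/21
Subnets: 38.223.0.0/21, 38.223.8.0/21, 38.223.16.0/21, 38.223.24.0/21


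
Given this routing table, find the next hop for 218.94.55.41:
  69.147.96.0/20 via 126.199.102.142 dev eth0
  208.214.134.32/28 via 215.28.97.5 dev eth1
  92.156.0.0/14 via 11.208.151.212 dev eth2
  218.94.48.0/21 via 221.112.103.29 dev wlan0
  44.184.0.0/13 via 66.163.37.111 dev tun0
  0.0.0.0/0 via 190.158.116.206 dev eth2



Longest prefix match for 218.94.55.41:
  /20 69.147.96.0: no
  /28 208.214.134.32: no
  /14 92.156.0.0: no
  /21 218.94.48.0: MATCH
  /13 44.184.0.0: no
  /0 0.0.0.0: MATCH
Selected: next-hop 221.112.103.29 via wlan0 (matched /21)


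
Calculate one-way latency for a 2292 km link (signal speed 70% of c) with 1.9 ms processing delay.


Speed = 0.7 * 3e5 km/s = 210000 km/s
Propagation delay = 2292 / 210000 = 0.0109 s = 10.9143 ms
Processing delay = 1.9 ms
Total one-way latency = 12.8143 ms


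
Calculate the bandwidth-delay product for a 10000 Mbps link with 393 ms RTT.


BDP = bandwidth * RTT
= 10000 Mbps * 393 ms
= 10000 * 1e6 * 393 / 1000 bits
= 3930000000 bits
= 491250000 bytes
= 479736.3281 KB
BDP = 3930000000 bits (491250000 bytes)


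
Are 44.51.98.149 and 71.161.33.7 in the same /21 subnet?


Mask: 255.255.248.0
44.51.98.149 AND mask = 44.51.96.0
71.161.33.7 AND mask = 71.161.32.0
No, different subnets (44.51.96.0 vs 71.161.32.0)


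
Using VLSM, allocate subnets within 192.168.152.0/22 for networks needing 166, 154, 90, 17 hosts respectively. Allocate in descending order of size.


166 hosts -> /24 (254 usable): 192.168.152.0/24
154 hosts -> /24 (254 usable): 192.168.153.0/24
90 hosts -> /25 (126 usable): 192.168.154.0/25
17 hosts -> /27 (30 usable): 192.168.154.128/27
Allocation: 192.168.152.0/24 (166 hosts, 254 usable); 192.168.153.0/24 (154 hosts, 254 usable); 192.168.154.0/25 (90 hosts, 126 usable); 192.168.154.128/27 (17 hosts, 30 usable)


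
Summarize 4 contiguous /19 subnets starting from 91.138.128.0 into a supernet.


Original prefix: /19
Number of subnets: 4 = 2^2
New prefix = 19 - 2 = 17
Supernet: 91.138.128.0/17


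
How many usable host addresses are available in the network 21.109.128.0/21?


Host bits = 32 - 21 = 11
Total addresses = 2^11 = 2048
Usable = total - 2 (network and broadcast)
Usable hosts: 2046


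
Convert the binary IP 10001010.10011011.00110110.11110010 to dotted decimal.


10001010 = 138
10011011 = 155
00110110 = 54
11110010 = 242
IP: 138.155.54.242


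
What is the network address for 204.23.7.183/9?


IP:   11001100.00010111.00000111.10110111
Mask: 11111111.10000000.00000000.00000000
AND operation:
Net:  11001100.00000000.00000000.00000000
Network: 204.0.0.0/9


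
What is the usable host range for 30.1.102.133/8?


Network: 30.0.0.0
Broadcast: 30.255.255.255
First usable = network + 1
Last usable = broadcast - 1
Range: 30.0.0.1 to 30.255.255.254


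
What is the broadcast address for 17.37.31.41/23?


Network: 17.37.30.0/23
Host bits = 9
Set all host bits to 1:
Broadcast: 17.37.31.255


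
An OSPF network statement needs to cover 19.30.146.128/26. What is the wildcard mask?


Subnet mask: 255.255.255.192
Wildcard = 255.255.255.255 - subnet mask
255 - 255 = 0
255 - 255 = 0
255 - 255 = 0
255 - 192 = 63
Wildcard: 0.0.0.63


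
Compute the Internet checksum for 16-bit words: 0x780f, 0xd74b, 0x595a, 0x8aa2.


Sum all words (with carry folding):
+ 0x780f = 0x780f
+ 0xd74b = 0x4f5b
+ 0x595a = 0xa8b5
+ 0x8aa2 = 0x3358
One's complement: ~0x3358
Checksum = 0xcca7


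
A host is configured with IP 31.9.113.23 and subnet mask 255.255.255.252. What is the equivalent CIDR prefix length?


Binary: 11111111.11111111.11111111.11111100
Count leading 1s
Prefix: /30


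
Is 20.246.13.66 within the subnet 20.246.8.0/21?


Subnet network: 20.246.8.0
Test IP AND mask: 20.246.8.0
Yes, 20.246.13.66 is in 20.246.8.0/21


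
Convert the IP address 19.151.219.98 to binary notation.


19 = 00010011
151 = 10010111
219 = 11011011
98 = 01100010
Binary: 00010011.10010111.11011011.01100010


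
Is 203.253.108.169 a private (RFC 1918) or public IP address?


RFC 1918 private ranges:
  10.0.0.0/8 (10.0.0.0 - 10.255.255.255)
  172.16.0.0/12 (172.16.0.0 - 172.31.255.255)
  192.168.0.0/16 (192.168.0.0 - 192.168.255.255)
Public (not in any RFC 1918 range)


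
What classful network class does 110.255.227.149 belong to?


First octet: 110
Binary: 01101110
0xxxxxxx -> Class A (1-126)
Class A, default mask 255.0.0.0 (/8)


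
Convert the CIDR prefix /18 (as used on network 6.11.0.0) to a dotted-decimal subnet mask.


/18 means 18 network bits, 14 host bits
Binary: 11111111111111111100000000000000
Mask: 255.255.192.0


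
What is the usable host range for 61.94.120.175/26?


Network: 61.94.120.128
Broadcast: 61.94.120.191
First usable = network + 1
Last usable = broadcast - 1
Range: 61.94.120.129 to 61.94.120.190


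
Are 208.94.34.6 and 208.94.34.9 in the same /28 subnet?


Mask: 255.255.255.240
208.94.34.6 AND mask = 208.94.34.0
208.94.34.9 AND mask = 208.94.34.0
Yes, same subnet (208.94.34.0)


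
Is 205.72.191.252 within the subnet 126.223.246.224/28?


Subnet network: 126.223.246.224
Test IP AND mask: 205.72.191.240
No, 205.72.191.252 is not in 126.223.246.224/28


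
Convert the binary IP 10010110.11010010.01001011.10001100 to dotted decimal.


10010110 = 150
11010010 = 210
01001011 = 75
10001100 = 140
IP: 150.210.75.140


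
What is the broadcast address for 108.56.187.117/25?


Network: 108.56.187.0/25
Host bits = 7
Set all host bits to 1:
Broadcast: 108.56.187.127


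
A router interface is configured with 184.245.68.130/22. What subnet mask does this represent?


/22 means 22 network bits, 10 host bits
Binary: 11111111111111111111110000000000
Mask: 255.255.252.0


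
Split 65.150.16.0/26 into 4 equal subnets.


New prefix = 26 + 2 = 28
Each subnet has 16 addresses
  65.150.16.0/28
  65.150.16.16/28
  65.150.16.32/28
  65.150.16.48/28
Subnets: 65.150.16.0/28, 65.150.16.16/28, 65.150.16.32/28, 65.150.16.48/28


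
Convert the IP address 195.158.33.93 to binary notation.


195 = 11000011
158 = 10011110
33 = 00100001
93 = 01011101
Binary: 11000011.10011110.00100001.01011101


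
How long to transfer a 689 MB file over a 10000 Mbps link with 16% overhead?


Effective throughput = 10000 * (1 - 16/100) = 8400 Mbps
File size in Mb = 689 * 8 = 5512 Mb
Time = 5512 / 8400
Time = 0.6562 seconds


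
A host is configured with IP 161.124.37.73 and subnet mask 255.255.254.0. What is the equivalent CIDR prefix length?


Binary: 11111111.11111111.11111110.00000000
Count leading 1s
Prefix: /23


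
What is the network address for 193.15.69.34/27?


IP:   11000001.00001111.01000101.00100010
Mask: 11111111.11111111.11111111.11100000
AND operation:
Net:  11000001.00001111.01000101.00100000
Network: 193.15.69.32/27


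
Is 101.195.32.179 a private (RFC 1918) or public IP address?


RFC 1918 private ranges:
  10.0.0.0/8 (10.0.0.0 - 10.255.255.255)
  172.16.0.0/12 (172.16.0.0 - 172.31.255.255)
  192.168.0.0/16 (192.168.0.0 - 192.168.255.255)
Public (not in any RFC 1918 range)


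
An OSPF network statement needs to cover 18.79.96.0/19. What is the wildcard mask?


Subnet mask: 255.255.224.0
Wildcard = 255.255.255.255 - subnet mask
255 - 255 = 0
255 - 255 = 0
255 - 224 = 31
255 - 0 = 255
Wildcard: 0.0.31.255


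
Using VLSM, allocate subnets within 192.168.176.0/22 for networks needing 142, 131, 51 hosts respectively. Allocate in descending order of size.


142 hosts -> /24 (254 usable): 192.168.176.0/24
131 hosts -> /24 (254 usable): 192.168.177.0/24
51 hosts -> /26 (62 usable): 192.168.178.0/26
Allocation: 192.168.176.0/24 (142 hosts, 254 usable); 192.168.177.0/24 (131 hosts, 254 usable); 192.168.178.0/26 (51 hosts, 62 usable)


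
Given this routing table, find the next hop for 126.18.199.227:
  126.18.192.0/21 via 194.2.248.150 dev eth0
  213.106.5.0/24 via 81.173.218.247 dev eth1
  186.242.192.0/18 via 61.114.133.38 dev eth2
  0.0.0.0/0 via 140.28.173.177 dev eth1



Longest prefix match for 126.18.199.227:
  /21 126.18.192.0: MATCH
  /24 213.106.5.0: no
  /18 186.242.192.0: no
  /0 0.0.0.0: MATCH
Selected: next-hop 194.2.248.150 via eth0 (matched /21)


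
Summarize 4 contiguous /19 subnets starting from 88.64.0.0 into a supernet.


Original prefix: /19
Number of subnets: 4 = 2^2
New prefix = 19 - 2 = 17
Supernet: 88.64.0.0/17


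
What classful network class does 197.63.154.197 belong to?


First octet: 197
Binary: 11000101
110xxxxx -> Class C (192-223)
Class C, default mask 255.255.255.0 (/24)


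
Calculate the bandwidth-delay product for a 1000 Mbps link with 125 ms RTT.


BDP = bandwidth * RTT
= 1000 Mbps * 125 ms
= 1000 * 1e6 * 125 / 1000 bits
= 125000000 bits
= 15625000 bytes
= 15258.7891 KB
BDP = 125000000 bits (15625000 bytes)


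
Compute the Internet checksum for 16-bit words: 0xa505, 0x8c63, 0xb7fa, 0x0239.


Sum all words (with carry folding):
+ 0xa505 = 0xa505
+ 0x8c63 = 0x3169
+ 0xb7fa = 0xe963
+ 0x0239 = 0xeb9c
One's complement: ~0xeb9c
Checksum = 0x1463


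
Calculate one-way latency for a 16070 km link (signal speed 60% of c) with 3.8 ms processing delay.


Speed = 0.6 * 3e5 km/s = 180000 km/s
Propagation delay = 16070 / 180000 = 0.0893 s = 89.2778 ms
Processing delay = 3.8 ms
Total one-way latency = 93.0778 ms


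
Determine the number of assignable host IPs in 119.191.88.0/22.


Host bits = 32 - 22 = 10
Total addresses = 2^10 = 1024
Usable = total - 2 (network and broadcast)
Usable hosts: 1022


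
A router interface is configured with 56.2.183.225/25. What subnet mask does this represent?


/25 means 25 network bits, 7 host bits
Binary: 11111111111111111111111110000000
Mask: 255.255.255.128


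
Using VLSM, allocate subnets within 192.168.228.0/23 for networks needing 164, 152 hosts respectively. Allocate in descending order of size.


164 hosts -> /24 (254 usable): 192.168.228.0/24
152 hosts -> /24 (254 usable): 192.168.229.0/24
Allocation: 192.168.228.0/24 (164 hosts, 254 usable); 192.168.229.0/24 (152 hosts, 254 usable)


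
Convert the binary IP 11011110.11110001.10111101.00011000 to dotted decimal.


11011110 = 222
11110001 = 241
10111101 = 189
00011000 = 24
IP: 222.241.189.24


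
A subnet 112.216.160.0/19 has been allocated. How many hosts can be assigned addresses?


Host bits = 32 - 19 = 13
Total addresses = 2^13 = 8192
Usable = total - 2 (network and broadcast)
Usable hosts: 8190


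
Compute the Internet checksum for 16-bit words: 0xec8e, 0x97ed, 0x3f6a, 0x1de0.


Sum all words (with carry folding):
+ 0xec8e = 0xec8e
+ 0x97ed = 0x847c
+ 0x3f6a = 0xc3e6
+ 0x1de0 = 0xe1c6
One's complement: ~0xe1c6
Checksum = 0x1e39


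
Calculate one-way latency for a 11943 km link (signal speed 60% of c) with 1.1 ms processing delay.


Speed = 0.6 * 3e5 km/s = 180000 km/s
Propagation delay = 11943 / 180000 = 0.0664 s = 66.35 ms
Processing delay = 1.1 ms
Total one-way latency = 67.45 ms


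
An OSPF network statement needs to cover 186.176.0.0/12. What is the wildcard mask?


Subnet mask: 255.240.0.0
Wildcard = 255.255.255.255 - subnet mask
255 - 255 = 0
255 - 240 = 15
255 - 0 = 255
255 - 0 = 255
Wildcard: 0.15.255.255


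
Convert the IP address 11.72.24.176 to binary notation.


11 = 00001011
72 = 01001000
24 = 00011000
176 = 10110000
Binary: 00001011.01001000.00011000.10110000


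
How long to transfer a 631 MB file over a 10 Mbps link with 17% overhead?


Effective throughput = 10 * (1 - 17/100) = 8.3 Mbps
File size in Mb = 631 * 8 = 5048 Mb
Time = 5048 / 8.3
Time = 608.1928 seconds


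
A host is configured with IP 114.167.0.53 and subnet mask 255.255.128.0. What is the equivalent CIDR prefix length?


Binary: 11111111.11111111.10000000.00000000
Count leading 1s
Prefix: /17


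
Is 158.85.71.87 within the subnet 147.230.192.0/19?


Subnet network: 147.230.192.0
Test IP AND mask: 158.85.64.0
No, 158.85.71.87 is not in 147.230.192.0/19


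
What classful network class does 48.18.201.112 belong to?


First octet: 48
Binary: 00110000
0xxxxxxx -> Class A (1-126)
Class A, default mask 255.0.0.0 (/8)


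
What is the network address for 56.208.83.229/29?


IP:   00111000.11010000.01010011.11100101
Mask: 11111111.11111111.11111111.11111000
AND operation:
Net:  00111000.11010000.01010011.11100000
Network: 56.208.83.224/29


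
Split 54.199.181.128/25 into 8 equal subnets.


New prefix = 25 + 3 = 28
Each subnet has 16 addresses
  54.199.181.128/28
  54.199.181.144/28
  54.199.181.160/28
  54.199.181.176/28
  54.199.181.192/28
  54.199.181.208/28
  54.199.181.224/28
  54.199.181.240/28
Subnets: 54.199.181.128/28, 54.199.181.144/28, 54.199.181.160/28, 54.199.181.176/28, 54.199.181.192/28, 54.199.181.208/28, 54.199.181.224/28, 54.199.181.240/28


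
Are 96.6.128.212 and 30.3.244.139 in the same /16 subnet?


Mask: 255.255.0.0
96.6.128.212 AND mask = 96.6.0.0
30.3.244.139 AND mask = 30.3.0.0
No, different subnets (96.6.0.0 vs 30.3.0.0)


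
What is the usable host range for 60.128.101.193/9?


Network: 60.128.0.0
Broadcast: 60.255.255.255
First usable = network + 1
Last usable = broadcast - 1
Range: 60.128.0.1 to 60.255.255.254


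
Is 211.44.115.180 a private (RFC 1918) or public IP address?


RFC 1918 private ranges:
  10.0.0.0/8 (10.0.0.0 - 10.255.255.255)
  172.16.0.0/12 (172.16.0.0 - 172.31.255.255)
  192.168.0.0/16 (192.168.0.0 - 192.168.255.255)
Public (not in any RFC 1918 range)


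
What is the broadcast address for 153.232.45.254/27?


Network: 153.232.45.224/27
Host bits = 5
Set all host bits to 1:
Broadcast: 153.232.45.255


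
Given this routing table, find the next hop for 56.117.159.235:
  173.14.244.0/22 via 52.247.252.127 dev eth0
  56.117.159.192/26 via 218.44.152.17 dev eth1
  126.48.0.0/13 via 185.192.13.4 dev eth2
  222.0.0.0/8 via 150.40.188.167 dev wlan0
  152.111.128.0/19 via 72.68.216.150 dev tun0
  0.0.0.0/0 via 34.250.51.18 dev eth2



Longest prefix match for 56.117.159.235:
  /22 173.14.244.0: no
  /26 56.117.159.192: MATCH
  /13 126.48.0.0: no
  /8 222.0.0.0: no
  /19 152.111.128.0: no
  /0 0.0.0.0: MATCH
Selected: next-hop 218.44.152.17 via eth1 (matched /26)


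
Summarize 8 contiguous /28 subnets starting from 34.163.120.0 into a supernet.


Original prefix: /28
Number of subnets: 8 = 2^3
New prefix = 28 - 3 = 25
Supernet: 34.163.120.0/25


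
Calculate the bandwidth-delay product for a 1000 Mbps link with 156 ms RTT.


BDP = bandwidth * RTT
= 1000 Mbps * 156 ms
= 1000 * 1e6 * 156 / 1000 bits
= 156000000 bits
= 19500000 bytes
= 19042.9688 KB
BDP = 156000000 bits (19500000 bytes)


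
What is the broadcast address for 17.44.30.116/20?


Network: 17.44.16.0/20
Host bits = 12
Set all host bits to 1:
Broadcast: 17.44.31.255


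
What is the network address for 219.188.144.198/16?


IP:   11011011.10111100.10010000.11000110
Mask: 11111111.11111111.00000000.00000000
AND operation:
Net:  11011011.10111100.00000000.00000000
Network: 219.188.0.0/16


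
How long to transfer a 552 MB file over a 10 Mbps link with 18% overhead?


Effective throughput = 10 * (1 - 18/100) = 8.2 Mbps
File size in Mb = 552 * 8 = 4416 Mb
Time = 4416 / 8.2
Time = 538.5366 seconds


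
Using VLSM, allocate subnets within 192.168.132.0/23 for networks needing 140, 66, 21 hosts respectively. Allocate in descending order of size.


140 hosts -> /24 (254 usable): 192.168.132.0/24
66 hosts -> /25 (126 usable): 192.168.133.0/25
21 hosts -> /27 (30 usable): 192.168.133.128/27
Allocation: 192.168.132.0/24 (140 hosts, 254 usable); 192.168.133.0/25 (66 hosts, 126 usable); 192.168.133.128/27 (21 hosts, 30 usable)


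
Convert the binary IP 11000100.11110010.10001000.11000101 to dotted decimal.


11000100 = 196
11110010 = 242
10001000 = 136
11000101 = 197
IP: 196.242.136.197


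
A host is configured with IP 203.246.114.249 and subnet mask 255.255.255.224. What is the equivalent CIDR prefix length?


Binary: 11111111.11111111.11111111.11100000
Count leading 1s
Prefix: /27


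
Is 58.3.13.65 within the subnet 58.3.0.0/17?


Subnet network: 58.3.0.0
Test IP AND mask: 58.3.0.0
Yes, 58.3.13.65 is in 58.3.0.0/17


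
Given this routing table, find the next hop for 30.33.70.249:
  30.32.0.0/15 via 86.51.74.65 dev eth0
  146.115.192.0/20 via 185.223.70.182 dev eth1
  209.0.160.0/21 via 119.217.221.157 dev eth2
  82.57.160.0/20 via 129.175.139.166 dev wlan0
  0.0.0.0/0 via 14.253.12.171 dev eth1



Longest prefix match for 30.33.70.249:
  /15 30.32.0.0: MATCH
  /20 146.115.192.0: no
  /21 209.0.160.0: no
  /20 82.57.160.0: no
  /0 0.0.0.0: MATCH
Selected: next-hop 86.51.74.65 via eth0 (matched /15)


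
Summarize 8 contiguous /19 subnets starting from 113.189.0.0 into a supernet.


Original prefix: /19
Number of subnets: 8 = 2^3
New prefix = 19 - 3 = 16
Supernet: 113.189.0.0/16


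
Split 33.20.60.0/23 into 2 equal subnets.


New prefix = 23 + 1 = 24
Each subnet has 256 addresses
  33.20.60.0/24
  33.20.61.0/24
Subnets: 33.20.60.0/24, 33.20.61.0/24


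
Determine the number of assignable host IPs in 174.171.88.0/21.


Host bits = 32 - 21 = 11
Total addresses = 2^11 = 2048
Usable = total - 2 (network and broadcast)
Usable hosts: 2046


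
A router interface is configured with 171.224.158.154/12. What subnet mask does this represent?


/12 means 12 network bits, 20 host bits
Binary: 11111111111100000000000000000000
Mask: 255.240.0.0


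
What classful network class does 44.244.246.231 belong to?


First octet: 44
Binary: 00101100
0xxxxxxx -> Class A (1-126)
Class A, default mask 255.0.0.0 (/8)


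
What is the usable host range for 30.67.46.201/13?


Network: 30.64.0.0
Broadcast: 30.71.255.255
First usable = network + 1
Last usable = broadcast - 1
Range: 30.64.0.1 to 30.71.255.254


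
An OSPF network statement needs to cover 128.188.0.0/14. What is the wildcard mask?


Subnet mask: 255.252.0.0
Wildcard = 255.255.255.255 - subnet mask
255 - 255 = 0
255 - 252 = 3
255 - 0 = 255
255 - 0 = 255
Wildcard: 0.3.255.255


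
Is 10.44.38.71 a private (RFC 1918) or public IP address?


RFC 1918 private ranges:
  10.0.0.0/8 (10.0.0.0 - 10.255.255.255)
  172.16.0.0/12 (172.16.0.0 - 172.31.255.255)
  192.168.0.0/16 (192.168.0.0 - 192.168.255.255)
Private (in 10.0.0.0/8)


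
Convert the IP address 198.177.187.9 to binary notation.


198 = 11000110
177 = 10110001
187 = 10111011
9 = 00001001
Binary: 11000110.10110001.10111011.00001001


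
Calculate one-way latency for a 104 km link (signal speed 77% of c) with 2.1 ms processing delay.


Speed = 0.77 * 3e5 km/s = 231000 km/s
Propagation delay = 104 / 231000 = 0.0005 s = 0.4502 ms
Processing delay = 2.1 ms
Total one-way latency = 2.5502 ms


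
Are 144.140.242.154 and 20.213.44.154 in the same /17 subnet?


Mask: 255.255.128.0
144.140.242.154 AND mask = 144.140.128.0
20.213.44.154 AND mask = 20.213.0.0
No, different subnets (144.140.128.0 vs 20.213.0.0)


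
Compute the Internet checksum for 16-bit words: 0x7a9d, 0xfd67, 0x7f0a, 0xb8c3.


Sum all words (with carry folding):
+ 0x7a9d = 0x7a9d
+ 0xfd67 = 0x7805
+ 0x7f0a = 0xf70f
+ 0xb8c3 = 0xafd3
One's complement: ~0xafd3
Checksum = 0x502c


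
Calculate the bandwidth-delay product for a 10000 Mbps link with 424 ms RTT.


BDP = bandwidth * RTT
= 10000 Mbps * 424 ms
= 10000 * 1e6 * 424 / 1000 bits
= 4240000000 bits
= 530000000 bytes
= 517578.125 KB
BDP = 4240000000 bits (530000000 bytes)


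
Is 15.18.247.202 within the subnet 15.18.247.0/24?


Subnet network: 15.18.247.0
Test IP AND mask: 15.18.247.0
Yes, 15.18.247.202 is in 15.18.247.0/24


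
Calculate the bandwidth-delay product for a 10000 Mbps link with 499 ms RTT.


BDP = bandwidth * RTT
= 10000 Mbps * 499 ms
= 10000 * 1e6 * 499 / 1000 bits
= 4990000000 bits
= 623750000 bytes
= 609130.8594 KB
BDP = 4990000000 bits (623750000 bytes)


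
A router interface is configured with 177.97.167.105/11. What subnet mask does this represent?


/11 means 11 network bits, 21 host bits
Binary: 11111111111000000000000000000000
Mask: 255.224.0.0


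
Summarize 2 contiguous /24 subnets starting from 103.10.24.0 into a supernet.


Original prefix: /24
Number of subnets: 2 = 2^1
New prefix = 24 - 1 = 23
Supernet: 103.10.24.0/23


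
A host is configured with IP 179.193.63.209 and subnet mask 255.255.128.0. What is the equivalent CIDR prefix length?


Binary: 11111111.11111111.10000000.00000000
Count leading 1s
Prefix: /17


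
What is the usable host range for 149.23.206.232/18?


Network: 149.23.192.0
Broadcast: 149.23.255.255
First usable = network + 1
Last usable = broadcast - 1
Range: 149.23.192.1 to 149.23.255.254


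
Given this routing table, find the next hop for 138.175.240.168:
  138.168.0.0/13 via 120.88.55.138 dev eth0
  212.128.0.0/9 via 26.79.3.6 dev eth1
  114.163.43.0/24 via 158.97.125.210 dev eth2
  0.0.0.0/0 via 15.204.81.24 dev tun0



Longest prefix match for 138.175.240.168:
  /13 138.168.0.0: MATCH
  /9 212.128.0.0: no
  /24 114.163.43.0: no
  /0 0.0.0.0: MATCH
Selected: next-hop 120.88.55.138 via eth0 (matched /13)


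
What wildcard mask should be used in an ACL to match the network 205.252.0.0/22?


Subnet mask: 255.255.252.0
Wildcard = 255.255.255.255 - subnet mask
255 - 255 = 0
255 - 255 = 0
255 - 252 = 3
255 - 0 = 255
Wildcard: 0.0.3.255


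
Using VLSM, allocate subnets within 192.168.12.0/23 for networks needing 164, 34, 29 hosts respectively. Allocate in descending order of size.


164 hosts -> /24 (254 usable): 192.168.12.0/24
34 hosts -> /26 (62 usable): 192.168.13.0/26
29 hosts -> /27 (30 usable): 192.168.13.64/27
Allocation: 192.168.12.0/24 (164 hosts, 254 usable); 192.168.13.0/26 (34 hosts, 62 usable); 192.168.13.64/27 (29 hosts, 30 usable)


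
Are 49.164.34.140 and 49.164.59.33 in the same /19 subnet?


Mask: 255.255.224.0
49.164.34.140 AND mask = 49.164.32.0
49.164.59.33 AND mask = 49.164.32.0
Yes, same subnet (49.164.32.0)


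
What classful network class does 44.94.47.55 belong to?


First octet: 44
Binary: 00101100
0xxxxxxx -> Class A (1-126)
Class A, default mask 255.0.0.0 (/8)


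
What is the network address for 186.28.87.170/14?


IP:   10111010.00011100.01010111.10101010
Mask: 11111111.11111100.00000000.00000000
AND operation:
Net:  10111010.00011100.00000000.00000000
Network: 186.28.0.0/14


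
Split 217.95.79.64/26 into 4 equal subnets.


New prefix = 26 + 2 = 28
Each subnet has 16 addresses
  217.95.79.64/28
  217.95.79.80/28
  217.95.79.96/28
  217.95.79.112/28
Subnets: 217.95.79.64/28, 217.95.79.80/28, 217.95.79.96/28, 217.95.79.112/28


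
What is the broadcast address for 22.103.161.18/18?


Network: 22.103.128.0/18
Host bits = 14
Set all host bits to 1:
Broadcast: 22.103.191.255


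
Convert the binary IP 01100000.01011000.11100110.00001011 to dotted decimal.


01100000 = 96
01011000 = 88
11100110 = 230
00001011 = 11
IP: 96.88.230.11


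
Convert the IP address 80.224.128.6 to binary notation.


80 = 01010000
224 = 11100000
128 = 10000000
6 = 00000110
Binary: 01010000.11100000.10000000.00000110


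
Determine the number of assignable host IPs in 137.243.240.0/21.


Host bits = 32 - 21 = 11
Total addresses = 2^11 = 2048
Usable = total - 2 (network and broadcast)
Usable hosts: 2046


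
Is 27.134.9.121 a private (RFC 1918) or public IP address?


RFC 1918 private ranges:
  10.0.0.0/8 (10.0.0.0 - 10.255.255.255)
  172.16.0.0/12 (172.16.0.0 - 172.31.255.255)
  192.168.0.0/16 (192.168.0.0 - 192.168.255.255)
Public (not in any RFC 1918 range)


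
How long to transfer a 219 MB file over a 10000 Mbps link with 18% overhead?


Effective throughput = 10000 * (1 - 18/100) = 8200 Mbps
File size in Mb = 219 * 8 = 1752 Mb
Time = 1752 / 8200
Time = 0.2137 seconds


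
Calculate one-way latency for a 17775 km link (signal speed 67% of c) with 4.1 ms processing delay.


Speed = 0.67 * 3e5 km/s = 201000 km/s
Propagation delay = 17775 / 201000 = 0.0884 s = 88.4328 ms
Processing delay = 4.1 ms
Total one-way latency = 92.5328 ms


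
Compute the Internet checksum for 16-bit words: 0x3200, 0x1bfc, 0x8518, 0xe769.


Sum all words (with carry folding):
+ 0x3200 = 0x3200
+ 0x1bfc = 0x4dfc
+ 0x8518 = 0xd314
+ 0xe769 = 0xba7e
One's complement: ~0xba7e
Checksum = 0x4581


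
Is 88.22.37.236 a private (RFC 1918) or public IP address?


RFC 1918 private ranges:
  10.0.0.0/8 (10.0.0.0 - 10.255.255.255)
  172.16.0.0/12 (172.16.0.0 - 172.31.255.255)
  192.168.0.0/16 (192.168.0.0 - 192.168.255.255)
Public (not in any RFC 1918 range)


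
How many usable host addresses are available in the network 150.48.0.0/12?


Host bits = 32 - 12 = 20
Total addresses = 2^20 = 1048576
Usable = total - 2 (network and broadcast)
Usable hosts: 1048574


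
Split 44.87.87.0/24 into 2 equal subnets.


New prefix = 24 + 1 = 25
Each subnet has 128 addresses
  44.87.87.0/25
  44.87.87.128/25
Subnets: 44.87.87.0/25, 44.87.87.128/25


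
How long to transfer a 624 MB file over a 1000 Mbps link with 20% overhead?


Effective throughput = 1000 * (1 - 20/100) = 800 Mbps
File size in Mb = 624 * 8 = 4992 Mb
Time = 4992 / 800
Time = 6.24 seconds


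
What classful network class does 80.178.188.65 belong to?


First octet: 80
Binary: 01010000
0xxxxxxx -> Class A (1-126)
Class A, default mask 255.0.0.0 (/8)


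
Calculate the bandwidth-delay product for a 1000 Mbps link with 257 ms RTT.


BDP = bandwidth * RTT
= 1000 Mbps * 257 ms
= 1000 * 1e6 * 257 / 1000 bits
= 257000000 bits
= 32125000 bytes
= 31372.0703 KB
BDP = 257000000 bits (32125000 bytes)


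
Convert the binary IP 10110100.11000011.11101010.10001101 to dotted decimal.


10110100 = 180
11000011 = 195
11101010 = 234
10001101 = 141
IP: 180.195.234.141


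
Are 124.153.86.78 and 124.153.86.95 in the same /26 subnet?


Mask: 255.255.255.192
124.153.86.78 AND mask = 124.153.86.64
124.153.86.95 AND mask = 124.153.86.64
Yes, same subnet (124.153.86.64)


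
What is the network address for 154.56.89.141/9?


IP:   10011010.00111000.01011001.10001101
Mask: 11111111.10000000.00000000.00000000
AND operation:
Net:  10011010.00000000.00000000.00000000
Network: 154.0.0.0/9


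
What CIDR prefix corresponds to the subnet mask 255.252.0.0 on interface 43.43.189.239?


Binary: 11111111.11111100.00000000.00000000
Count leading 1s
Prefix: /14


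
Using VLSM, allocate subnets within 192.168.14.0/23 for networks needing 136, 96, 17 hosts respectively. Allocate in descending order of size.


136 hosts -> /24 (254 usable): 192.168.14.0/24
96 hosts -> /25 (126 usable): 192.168.15.0/25
17 hosts -> /27 (30 usable): 192.168.15.128/27
Allocation: 192.168.14.0/24 (136 hosts, 254 usable); 192.168.15.0/25 (96 hosts, 126 usable); 192.168.15.128/27 (17 hosts, 30 usable)


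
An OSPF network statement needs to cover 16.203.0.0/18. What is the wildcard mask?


Subnet mask: 255.255.192.0
Wildcard = 255.255.255.255 - subnet mask
255 - 255 = 0
255 - 255 = 0
255 - 192 = 63
255 - 0 = 255
Wildcard: 0.0.63.255


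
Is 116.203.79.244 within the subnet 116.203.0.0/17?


Subnet network: 116.203.0.0
Test IP AND mask: 116.203.0.0
Yes, 116.203.79.244 is in 116.203.0.0/17


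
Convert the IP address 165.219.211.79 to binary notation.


165 = 10100101
219 = 11011011
211 = 11010011
79 = 01001111
Binary: 10100101.11011011.11010011.01001111


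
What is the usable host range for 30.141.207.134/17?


Network: 30.141.128.0
Broadcast: 30.141.255.255
First usable = network + 1
Last usable = broadcast - 1
Range: 30.141.128.1 to 30.141.255.254


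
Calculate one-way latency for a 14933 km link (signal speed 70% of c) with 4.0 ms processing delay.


Speed = 0.7 * 3e5 km/s = 210000 km/s
Propagation delay = 14933 / 210000 = 0.0711 s = 71.1095 ms
Processing delay = 4.0 ms
Total one-way latency = 75.1095 ms


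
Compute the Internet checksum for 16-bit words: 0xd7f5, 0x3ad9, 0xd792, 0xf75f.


Sum all words (with carry folding):
+ 0xd7f5 = 0xd7f5
+ 0x3ad9 = 0x12cf
+ 0xd792 = 0xea61
+ 0xf75f = 0xe1c1
One's complement: ~0xe1c1
Checksum = 0x1e3e


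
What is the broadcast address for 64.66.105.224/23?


Network: 64.66.104.0/23
Host bits = 9
Set all host bits to 1:
Broadcast: 64.66.105.255


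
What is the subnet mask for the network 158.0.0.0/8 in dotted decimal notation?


/8 means 8 network bits, 24 host bits
Binary: 11111111000000000000000000000000
Mask: 255.0.0.0


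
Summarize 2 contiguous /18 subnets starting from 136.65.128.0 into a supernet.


Original prefix: /18
Number of subnets: 2 = 2^1
New prefix = 18 - 1 = 17
Supernet: 136.65.128.0/17


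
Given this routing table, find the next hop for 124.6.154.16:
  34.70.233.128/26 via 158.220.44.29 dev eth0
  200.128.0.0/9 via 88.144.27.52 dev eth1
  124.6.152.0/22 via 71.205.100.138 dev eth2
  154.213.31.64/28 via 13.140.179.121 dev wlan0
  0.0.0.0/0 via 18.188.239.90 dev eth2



Longest prefix match for 124.6.154.16:
  /26 34.70.233.128: no
  /9 200.128.0.0: no
  /22 124.6.152.0: MATCH
  /28 154.213.31.64: no
  /0 0.0.0.0: MATCH
Selected: next-hop 71.205.100.138 via eth2 (matched /22)


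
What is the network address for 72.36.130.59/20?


IP:   01001000.00100100.10000010.00111011
Mask: 11111111.11111111.11110000.00000000
AND operation:
Net:  01001000.00100100.10000000.00000000
Network: 72.36.128.0/20


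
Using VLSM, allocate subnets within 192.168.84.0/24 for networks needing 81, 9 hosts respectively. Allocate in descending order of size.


81 hosts -> /25 (126 usable): 192.168.84.0/25
9 hosts -> /28 (14 usable): 192.168.84.128/28
Allocation: 192.168.84.0/25 (81 hosts, 126 usable); 192.168.84.128/28 (9 hosts, 14 usable)


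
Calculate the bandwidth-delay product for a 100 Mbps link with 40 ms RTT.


BDP = bandwidth * RTT
= 100 Mbps * 40 ms
= 100 * 1e6 * 40 / 1000 bits
= 4000000 bits
= 500000 bytes
= 488.2812 KB
BDP = 4000000 bits (500000 bytes)
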